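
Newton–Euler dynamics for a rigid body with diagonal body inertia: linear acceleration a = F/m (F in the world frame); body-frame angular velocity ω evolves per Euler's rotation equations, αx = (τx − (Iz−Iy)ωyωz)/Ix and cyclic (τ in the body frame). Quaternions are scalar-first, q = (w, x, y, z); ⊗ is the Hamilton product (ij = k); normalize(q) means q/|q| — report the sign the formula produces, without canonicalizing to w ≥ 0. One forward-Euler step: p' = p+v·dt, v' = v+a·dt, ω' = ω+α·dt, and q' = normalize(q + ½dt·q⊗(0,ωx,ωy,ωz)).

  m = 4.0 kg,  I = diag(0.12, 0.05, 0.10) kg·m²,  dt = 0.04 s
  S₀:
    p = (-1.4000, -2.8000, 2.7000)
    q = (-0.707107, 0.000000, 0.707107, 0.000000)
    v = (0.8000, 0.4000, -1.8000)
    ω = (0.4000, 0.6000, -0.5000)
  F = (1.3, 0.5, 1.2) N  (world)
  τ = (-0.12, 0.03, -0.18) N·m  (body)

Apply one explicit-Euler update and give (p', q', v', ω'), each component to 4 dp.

p' = (-1.3680, -2.7840, 2.6280)
q' = (-0.7155, -0.0127, 0.6985, 0.0014)
v' = (0.8130, 0.4050, -1.7880)
ω' = (0.3650, 0.6272, -0.5653)

precession coupling ω×(Iω) = (-0.0150, -0.0040, -0.0168)
α = I⁻¹(τ − ω×Iω) = (-0.8750, 0.6800, -1.6320)
ω' = ω + α·dt = (0.3650, 0.6272, -0.5653)
q⊗(0,ω) = (-0.4242642, -0.6363963, -0.4242642, 0.0707107)
q' = normalize(q + ½dt·q⊗(0,ω)) = (-0.7155, -0.0127, 0.6985, 0.0014)
a = F/m = (0.3250, 0.1250, 0.3000)
p + v·dt = (-1.3680, -2.7840, 2.6280)
new velocity v' = (0.8130, 0.4050, -1.7880)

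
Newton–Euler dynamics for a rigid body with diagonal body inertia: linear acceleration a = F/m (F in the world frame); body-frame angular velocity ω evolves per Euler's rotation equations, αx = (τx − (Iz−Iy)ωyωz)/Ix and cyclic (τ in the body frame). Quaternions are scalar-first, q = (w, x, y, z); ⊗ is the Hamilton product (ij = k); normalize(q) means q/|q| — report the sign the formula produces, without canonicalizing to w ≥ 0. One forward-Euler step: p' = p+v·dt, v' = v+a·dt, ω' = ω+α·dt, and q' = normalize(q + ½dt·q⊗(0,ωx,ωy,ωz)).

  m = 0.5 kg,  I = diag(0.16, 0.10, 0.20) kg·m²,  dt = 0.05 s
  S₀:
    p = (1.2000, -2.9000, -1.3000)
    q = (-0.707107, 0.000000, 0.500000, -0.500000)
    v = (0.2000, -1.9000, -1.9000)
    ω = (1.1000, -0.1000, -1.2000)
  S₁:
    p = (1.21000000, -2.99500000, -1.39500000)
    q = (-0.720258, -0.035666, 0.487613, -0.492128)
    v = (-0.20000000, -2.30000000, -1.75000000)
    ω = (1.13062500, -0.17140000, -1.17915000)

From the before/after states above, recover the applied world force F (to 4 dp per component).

F = (-4.0000, -4.0000, 1.5000)

v₁ − v₀ = (-0.40000000, -0.40000000, 0.15000000)
F = m·Δv/dt = (-4.0000, -4.0000, 1.5000)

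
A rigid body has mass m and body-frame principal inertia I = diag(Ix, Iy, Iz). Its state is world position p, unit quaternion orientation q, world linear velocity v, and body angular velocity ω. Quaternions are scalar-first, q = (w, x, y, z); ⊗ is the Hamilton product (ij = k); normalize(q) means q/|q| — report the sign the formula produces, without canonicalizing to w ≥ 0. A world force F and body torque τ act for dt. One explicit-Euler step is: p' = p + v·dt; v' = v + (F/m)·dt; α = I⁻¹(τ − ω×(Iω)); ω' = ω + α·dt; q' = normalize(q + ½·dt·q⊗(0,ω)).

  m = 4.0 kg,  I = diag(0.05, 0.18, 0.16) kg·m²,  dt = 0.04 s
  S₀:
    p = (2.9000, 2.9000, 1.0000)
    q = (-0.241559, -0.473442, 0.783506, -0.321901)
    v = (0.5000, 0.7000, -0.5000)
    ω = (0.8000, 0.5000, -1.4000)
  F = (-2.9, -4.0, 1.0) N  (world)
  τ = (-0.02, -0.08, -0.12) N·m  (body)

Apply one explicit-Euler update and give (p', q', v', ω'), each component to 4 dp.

p + v·dt = (2.9200, 2.9280, 0.9800)
v + (F/m)dt = (0.4710, 0.6600, -0.4900)
ω×(Iω) gyroscopic = (0.0140, 0.1232, 0.0520)
(τ − ω×Iω)/I = (-0.6800, -1.1289, -1.0750)
ω' = ω + α·dt = (0.7728, 0.4548, -1.4430)
2q̇ = q⊗(0,ω) = (-0.4636608, -1.1292051, -1.0411191, -0.5253432)
q' = normalize(q + ½dt·q⊗(0,ω)) = (-0.2507, -0.4957, 0.7622, -0.3322)

p' = (2.9200, 2.9280, 0.9800)
q' = (-0.2507, -0.4957, 0.7622, -0.3322)
v' = (0.4710, 0.6600, -0.4900)
ω' = (0.7728, 0.4548, -1.4430)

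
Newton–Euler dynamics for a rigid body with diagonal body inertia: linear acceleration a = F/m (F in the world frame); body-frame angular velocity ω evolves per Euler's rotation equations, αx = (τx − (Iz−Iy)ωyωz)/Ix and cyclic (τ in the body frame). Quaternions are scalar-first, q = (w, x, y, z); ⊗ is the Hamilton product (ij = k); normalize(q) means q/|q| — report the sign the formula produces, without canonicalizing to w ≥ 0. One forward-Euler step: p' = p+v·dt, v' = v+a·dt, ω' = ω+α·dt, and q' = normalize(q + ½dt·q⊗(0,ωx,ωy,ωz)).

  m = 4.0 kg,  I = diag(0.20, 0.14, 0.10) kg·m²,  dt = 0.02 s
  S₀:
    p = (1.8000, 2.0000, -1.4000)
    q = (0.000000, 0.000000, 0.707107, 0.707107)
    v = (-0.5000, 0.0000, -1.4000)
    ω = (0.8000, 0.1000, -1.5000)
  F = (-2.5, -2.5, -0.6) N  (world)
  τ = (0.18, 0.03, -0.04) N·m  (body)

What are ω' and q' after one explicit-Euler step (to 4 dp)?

precession coupling ω×(Iω) = (0.0060, -0.1200, -0.0048)
α = I⁻¹(τ − ω×Iω) = (0.8700, 1.0714, -0.3520)
ω + α·dt = (0.8174, 0.1214, -1.5070)
Hamilton product q⊗(0,ω) = (0.9899498, -1.1313712, 0.5656856, -0.5656856)
q' = normalize(q + ½dt·q⊗(0,ω)) = (0.0099, -0.0113, 0.7127, 0.7013)

ω' = (0.8174, 0.1214, -1.5070)
q' = (0.0099, -0.0113, 0.7127, 0.7013)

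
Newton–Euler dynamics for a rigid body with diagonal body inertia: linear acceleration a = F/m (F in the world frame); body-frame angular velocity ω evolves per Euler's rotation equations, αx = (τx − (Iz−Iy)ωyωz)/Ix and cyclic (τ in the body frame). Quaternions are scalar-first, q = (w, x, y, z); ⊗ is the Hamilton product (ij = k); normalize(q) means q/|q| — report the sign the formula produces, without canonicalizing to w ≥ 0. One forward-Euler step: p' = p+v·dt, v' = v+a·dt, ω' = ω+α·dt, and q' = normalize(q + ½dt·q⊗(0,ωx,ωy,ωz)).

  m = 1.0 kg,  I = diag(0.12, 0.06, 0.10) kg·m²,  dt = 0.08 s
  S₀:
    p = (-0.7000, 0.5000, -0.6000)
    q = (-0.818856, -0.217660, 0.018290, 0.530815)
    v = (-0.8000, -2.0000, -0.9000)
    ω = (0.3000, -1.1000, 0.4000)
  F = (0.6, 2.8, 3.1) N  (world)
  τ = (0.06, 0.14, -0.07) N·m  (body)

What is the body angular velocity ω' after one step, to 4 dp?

precession coupling ω×(Iω) = (-0.0176, 0.0024, 0.0198)
α = I⁻¹(τ − ω×Iω) = (0.6467, 2.2933, -0.8980)
ω + α·dt = (0.3517, -0.9165, 0.3282)

ω' = (0.3517, -0.9165, 0.3282)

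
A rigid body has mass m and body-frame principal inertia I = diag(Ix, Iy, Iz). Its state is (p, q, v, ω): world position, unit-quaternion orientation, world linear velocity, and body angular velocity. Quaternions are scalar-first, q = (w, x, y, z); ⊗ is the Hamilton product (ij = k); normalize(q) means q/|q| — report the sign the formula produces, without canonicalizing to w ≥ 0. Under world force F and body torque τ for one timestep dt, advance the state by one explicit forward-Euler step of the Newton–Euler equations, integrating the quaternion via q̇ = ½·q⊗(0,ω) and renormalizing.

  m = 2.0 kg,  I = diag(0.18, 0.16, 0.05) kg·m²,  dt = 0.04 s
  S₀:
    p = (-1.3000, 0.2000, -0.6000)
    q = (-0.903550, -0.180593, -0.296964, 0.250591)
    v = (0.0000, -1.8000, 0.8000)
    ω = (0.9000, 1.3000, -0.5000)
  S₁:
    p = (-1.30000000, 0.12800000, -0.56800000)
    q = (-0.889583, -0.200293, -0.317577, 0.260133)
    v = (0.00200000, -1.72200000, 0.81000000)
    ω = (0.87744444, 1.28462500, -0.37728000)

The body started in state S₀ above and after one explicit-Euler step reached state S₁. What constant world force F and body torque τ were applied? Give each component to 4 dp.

F = (0.1000, 3.9000, 0.5000)
τ = (-0.0300, -0.1200, 0.1300)

velocity change Δv = (0.00200000, 0.07800000, 0.01000000)
F = m·Δv/dt = (0.1000, 3.9000, 0.5000)
rate change Δω = (-0.02255556, -0.01537500, 0.12272000)
gyro term ω₀×Iω₀ = (0.0715, -0.0585, -0.0234)
applied torque τ = (-0.0300, -0.1200, 0.1300)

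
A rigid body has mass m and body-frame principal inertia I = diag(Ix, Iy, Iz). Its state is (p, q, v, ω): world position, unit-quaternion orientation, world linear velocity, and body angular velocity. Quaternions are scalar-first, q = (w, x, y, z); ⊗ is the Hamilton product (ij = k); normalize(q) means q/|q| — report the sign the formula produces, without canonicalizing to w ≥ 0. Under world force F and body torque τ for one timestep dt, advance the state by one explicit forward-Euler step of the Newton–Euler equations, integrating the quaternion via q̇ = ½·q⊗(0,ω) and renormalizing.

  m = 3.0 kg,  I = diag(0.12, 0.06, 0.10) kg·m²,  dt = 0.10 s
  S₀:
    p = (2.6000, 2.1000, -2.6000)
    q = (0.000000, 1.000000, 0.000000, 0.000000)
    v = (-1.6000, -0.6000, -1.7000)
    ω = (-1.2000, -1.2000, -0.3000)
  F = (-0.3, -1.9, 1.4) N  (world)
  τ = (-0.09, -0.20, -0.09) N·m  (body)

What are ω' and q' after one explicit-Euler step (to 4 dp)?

gyro term ω×Iω = (0.0144, 0.0072, -0.0864)
(τ − ω×Iω)/I = (-0.8700, -3.4533, -0.0360)
new body rate ω' = (-1.2870, -1.5453, -0.3036)
q⊗(0,ω) = (1.2000000, 0.0000000, 0.3000000, -1.2000000)
q' = normalize(q + ½dt·q⊗(0,ω)) = (0.0598, 0.9963, 0.0149, -0.0598)

ω' = (-1.2870, -1.5453, -0.3036)
q' = (0.0598, 0.9963, 0.0149, -0.0598)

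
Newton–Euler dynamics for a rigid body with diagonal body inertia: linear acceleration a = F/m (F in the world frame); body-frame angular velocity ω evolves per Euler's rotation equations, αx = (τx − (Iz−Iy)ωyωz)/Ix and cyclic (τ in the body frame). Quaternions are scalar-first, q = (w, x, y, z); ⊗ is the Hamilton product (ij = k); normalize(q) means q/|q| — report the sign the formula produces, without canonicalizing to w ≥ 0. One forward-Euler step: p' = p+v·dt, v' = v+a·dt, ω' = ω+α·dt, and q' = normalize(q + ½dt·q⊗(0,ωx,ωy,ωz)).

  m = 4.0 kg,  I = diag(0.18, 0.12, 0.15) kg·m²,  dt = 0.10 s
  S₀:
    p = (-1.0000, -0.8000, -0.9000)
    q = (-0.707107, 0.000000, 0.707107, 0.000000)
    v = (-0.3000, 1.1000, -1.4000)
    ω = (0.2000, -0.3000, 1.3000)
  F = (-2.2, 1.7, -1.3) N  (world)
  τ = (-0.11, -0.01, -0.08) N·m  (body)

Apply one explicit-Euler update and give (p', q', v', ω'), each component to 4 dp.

p' = (-1.0300, -0.6900, -1.0400)
q' = (-0.6949, 0.0388, 0.7161, -0.0529)
v' = (-0.3550, 1.1425, -1.4325)
ω' = (0.1454, -0.3148, 1.2443)

ω×(Iω) gyroscopic = (-0.0117, 0.0078, 0.0036)
α = I⁻¹(τ − ω×Iω) = (-0.5461, -0.1483, -0.5573)
ω + α·dt = (0.1454, -0.3148, 1.2443)
2q̇ = q⊗(0,ω) = (0.2121321, 0.7778177, 0.2121321, -1.0606605)
updated quaternion q' = (-0.6949, 0.0388, 0.7161, -0.0529)
a = (-0.5500, 0.4250, -0.3250)
p' = p + v·dt = (-1.0300, -0.6900, -1.0400)
new velocity v' = (-0.3550, 1.1425, -1.4325)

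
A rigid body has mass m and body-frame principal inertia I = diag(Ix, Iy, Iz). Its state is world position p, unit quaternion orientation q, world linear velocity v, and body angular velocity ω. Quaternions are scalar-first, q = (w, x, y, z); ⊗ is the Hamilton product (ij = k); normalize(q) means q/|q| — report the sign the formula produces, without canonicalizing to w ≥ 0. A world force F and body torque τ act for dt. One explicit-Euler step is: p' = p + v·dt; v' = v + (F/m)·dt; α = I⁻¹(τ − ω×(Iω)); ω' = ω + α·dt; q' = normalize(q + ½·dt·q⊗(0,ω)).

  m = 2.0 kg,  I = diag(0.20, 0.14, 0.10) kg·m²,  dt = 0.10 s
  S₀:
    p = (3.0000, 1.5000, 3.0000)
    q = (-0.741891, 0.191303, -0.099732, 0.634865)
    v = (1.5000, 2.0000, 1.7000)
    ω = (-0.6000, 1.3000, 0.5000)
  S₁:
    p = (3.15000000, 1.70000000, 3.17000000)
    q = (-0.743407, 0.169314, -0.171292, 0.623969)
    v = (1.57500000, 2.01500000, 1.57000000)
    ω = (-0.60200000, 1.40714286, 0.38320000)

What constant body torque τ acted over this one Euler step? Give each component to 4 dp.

τ = (-0.0300, 0.1200, -0.0700)

ω₁ − ω₀ = (-0.00200000, 0.10714286, -0.11680000)
gyro term ω₀×Iω₀ = (-0.0260, -0.0300, 0.0468)
τ = I·(Δω/dt) + ω₀×(Iω₀) = (-0.0300, 0.1200, -0.0700)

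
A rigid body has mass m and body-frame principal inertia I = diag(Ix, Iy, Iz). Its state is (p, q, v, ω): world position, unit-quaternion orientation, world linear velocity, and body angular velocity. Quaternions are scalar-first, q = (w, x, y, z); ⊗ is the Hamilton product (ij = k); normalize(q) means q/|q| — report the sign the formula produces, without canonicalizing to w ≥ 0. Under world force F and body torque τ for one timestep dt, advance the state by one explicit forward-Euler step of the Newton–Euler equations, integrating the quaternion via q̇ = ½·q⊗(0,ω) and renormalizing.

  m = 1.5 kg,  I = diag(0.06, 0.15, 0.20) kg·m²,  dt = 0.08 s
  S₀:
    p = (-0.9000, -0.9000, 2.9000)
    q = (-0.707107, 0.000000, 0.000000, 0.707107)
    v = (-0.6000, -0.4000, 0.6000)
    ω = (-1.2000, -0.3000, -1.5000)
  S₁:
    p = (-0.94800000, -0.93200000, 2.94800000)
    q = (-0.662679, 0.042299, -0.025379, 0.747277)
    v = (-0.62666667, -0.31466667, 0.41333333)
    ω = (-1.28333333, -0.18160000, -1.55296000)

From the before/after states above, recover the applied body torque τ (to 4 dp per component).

ω₁ − ω₀ = (-0.08333333, 0.11840000, -0.05296000)
precession coupling = (0.0225, -0.2520, 0.0324)
τ = I·(Δω/dt) + ω₀×(Iω₀) = (-0.0400, -0.0300, -0.1000)

τ = (-0.0400, -0.0300, -0.1000)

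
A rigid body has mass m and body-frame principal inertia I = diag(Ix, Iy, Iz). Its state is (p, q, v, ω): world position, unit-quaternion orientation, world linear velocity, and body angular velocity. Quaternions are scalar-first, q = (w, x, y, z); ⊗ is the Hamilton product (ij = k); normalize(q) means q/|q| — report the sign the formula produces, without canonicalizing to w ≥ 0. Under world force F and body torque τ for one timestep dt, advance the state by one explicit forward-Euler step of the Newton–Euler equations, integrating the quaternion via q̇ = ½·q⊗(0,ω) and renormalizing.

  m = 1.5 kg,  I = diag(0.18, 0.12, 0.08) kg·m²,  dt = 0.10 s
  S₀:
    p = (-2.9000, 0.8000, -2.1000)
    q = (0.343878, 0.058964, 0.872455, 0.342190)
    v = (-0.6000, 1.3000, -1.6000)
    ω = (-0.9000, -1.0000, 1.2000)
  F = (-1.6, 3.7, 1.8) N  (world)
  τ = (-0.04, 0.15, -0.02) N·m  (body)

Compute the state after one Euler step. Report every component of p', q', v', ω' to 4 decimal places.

gyro term ω×Iω = (0.0480, -0.1080, -0.0540)
(τ − ω×Iω)/I = (-0.4889, 2.1500, 0.4250)
ω + α·dt = (-0.9489, -0.7850, 1.2425)
2q̇ = q⊗(0,ω) = (0.5148946, 1.0796458, -0.7226058, 1.1388991)
q' = normalize(q + ½dt·q⊗(0,ω)) = (0.3681, 0.1125, 0.8329, 0.3975)
a = (-1.0667, 2.4667, 1.2000)
p' = p + v·dt = (-2.9600, 0.9300, -2.2600)
new velocity v' = (-0.7067, 1.5467, -1.4800)

p' = (-2.9600, 0.9300, -2.2600)
q' = (0.3681, 0.1125, 0.8329, 0.3975)
v' = (-0.7067, 1.5467, -1.4800)
ω' = (-0.9489, -0.7850, 1.2425)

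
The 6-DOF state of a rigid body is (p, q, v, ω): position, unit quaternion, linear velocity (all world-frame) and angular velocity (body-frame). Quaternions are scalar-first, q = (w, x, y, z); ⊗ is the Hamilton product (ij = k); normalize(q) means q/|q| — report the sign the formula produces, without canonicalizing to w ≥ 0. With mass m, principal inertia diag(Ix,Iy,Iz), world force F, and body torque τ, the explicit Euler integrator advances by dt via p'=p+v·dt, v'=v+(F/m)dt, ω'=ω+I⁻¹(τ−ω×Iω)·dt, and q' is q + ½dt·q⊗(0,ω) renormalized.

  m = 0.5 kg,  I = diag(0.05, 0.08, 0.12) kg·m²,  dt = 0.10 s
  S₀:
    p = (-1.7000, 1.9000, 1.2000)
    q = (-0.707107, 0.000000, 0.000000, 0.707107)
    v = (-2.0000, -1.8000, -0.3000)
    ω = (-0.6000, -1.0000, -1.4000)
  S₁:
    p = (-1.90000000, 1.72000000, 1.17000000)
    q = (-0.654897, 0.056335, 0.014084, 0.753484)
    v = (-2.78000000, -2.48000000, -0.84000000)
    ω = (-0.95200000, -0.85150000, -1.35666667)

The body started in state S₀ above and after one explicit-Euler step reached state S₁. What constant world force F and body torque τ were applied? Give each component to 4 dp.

rate change Δω = (-0.35200000, 0.14850000, 0.04333333)
applied torque τ = (-0.1200, 0.0600, 0.0700)
Δv = v₁−v₀ = (-0.78000000, -0.68000000, -0.54000000)
m·(v₁−v₀)/dt = (-3.9000, -3.4000, -2.7000)

F = (-3.9000, -3.4000, -2.7000)
τ = (-0.1200, 0.0600, 0.0700)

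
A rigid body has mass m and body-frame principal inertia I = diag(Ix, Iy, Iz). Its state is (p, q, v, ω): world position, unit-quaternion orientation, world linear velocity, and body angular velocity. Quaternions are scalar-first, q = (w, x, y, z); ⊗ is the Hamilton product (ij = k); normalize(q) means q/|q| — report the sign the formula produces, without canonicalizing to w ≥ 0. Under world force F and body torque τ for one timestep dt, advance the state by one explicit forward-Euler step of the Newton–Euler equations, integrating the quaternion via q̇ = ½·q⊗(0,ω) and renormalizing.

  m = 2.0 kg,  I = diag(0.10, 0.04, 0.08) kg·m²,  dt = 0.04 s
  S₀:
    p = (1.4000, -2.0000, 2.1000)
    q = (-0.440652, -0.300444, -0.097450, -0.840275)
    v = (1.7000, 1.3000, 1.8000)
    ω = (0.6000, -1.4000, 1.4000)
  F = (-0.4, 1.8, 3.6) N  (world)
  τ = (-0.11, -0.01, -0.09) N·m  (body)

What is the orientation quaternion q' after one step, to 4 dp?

q⊗(0,ω) = (1.2202214, -1.5772062, 0.5333694, -0.1378212)
q' = normalize(q + ½dt·q⊗(0,ω)) = (-0.4159, -0.3317, -0.0867, -0.8423)

q' = (-0.4159, -0.3317, -0.0867, -0.8423)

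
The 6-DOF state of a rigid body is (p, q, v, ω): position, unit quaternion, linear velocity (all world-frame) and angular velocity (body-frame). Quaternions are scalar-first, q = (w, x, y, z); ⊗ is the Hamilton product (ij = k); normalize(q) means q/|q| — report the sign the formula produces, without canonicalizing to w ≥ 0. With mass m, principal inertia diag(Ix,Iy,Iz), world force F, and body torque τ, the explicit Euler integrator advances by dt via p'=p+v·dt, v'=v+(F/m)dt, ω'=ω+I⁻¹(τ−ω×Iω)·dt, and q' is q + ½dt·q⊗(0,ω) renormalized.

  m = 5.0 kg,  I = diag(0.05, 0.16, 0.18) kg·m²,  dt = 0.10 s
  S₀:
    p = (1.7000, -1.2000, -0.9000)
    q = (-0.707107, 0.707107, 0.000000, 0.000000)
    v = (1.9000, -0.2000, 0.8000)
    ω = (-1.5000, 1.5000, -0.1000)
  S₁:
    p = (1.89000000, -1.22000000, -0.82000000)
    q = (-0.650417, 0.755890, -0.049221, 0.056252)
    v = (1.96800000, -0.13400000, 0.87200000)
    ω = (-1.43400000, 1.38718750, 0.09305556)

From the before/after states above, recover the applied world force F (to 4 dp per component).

velocity change Δv = (0.06800000, 0.06600000, 0.07200000)
m·(v₁−v₀)/dt = (3.4000, 3.3000, 3.6000)

F = (3.4000, 3.3000, 3.6000)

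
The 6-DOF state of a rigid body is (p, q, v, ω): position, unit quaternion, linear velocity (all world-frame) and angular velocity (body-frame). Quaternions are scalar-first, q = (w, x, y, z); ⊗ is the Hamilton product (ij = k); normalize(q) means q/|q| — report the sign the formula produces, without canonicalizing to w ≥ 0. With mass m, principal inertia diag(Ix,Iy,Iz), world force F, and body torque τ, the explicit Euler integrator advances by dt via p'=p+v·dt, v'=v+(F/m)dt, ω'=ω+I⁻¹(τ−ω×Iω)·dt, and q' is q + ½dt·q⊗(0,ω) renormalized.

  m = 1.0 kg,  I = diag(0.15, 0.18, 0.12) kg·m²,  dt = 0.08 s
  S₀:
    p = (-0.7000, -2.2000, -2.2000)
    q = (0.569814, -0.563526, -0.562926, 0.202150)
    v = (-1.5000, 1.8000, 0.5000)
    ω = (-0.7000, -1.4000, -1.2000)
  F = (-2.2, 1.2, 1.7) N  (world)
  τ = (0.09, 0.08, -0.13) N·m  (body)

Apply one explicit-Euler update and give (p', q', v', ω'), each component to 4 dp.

p' = (-0.8200, -2.0560, -2.1600)
q' = (0.5306, -0.5395, -0.6256, 0.1900)
v' = (-1.6760, 1.8960, 0.6360)
ω' = (-0.5982, -1.3756, -1.3063)

(τ − ω×Iω)/I = (1.2720, 0.3044, -1.3283)
new body rate ω' = (-0.5982, -1.3756, -1.3063)
q⊗(0,ω) = (-0.9399846, 0.5596514, -1.6154758, -0.2888886)
q + ½dt·q⊗(0,ω), renormalized = (0.5306, -0.5395, -0.6256, 0.1900)
a = (-2.2000, 1.2000, 1.7000)
new position p' = (-0.8200, -2.0560, -2.1600)
new velocity v' = (-1.6760, 1.8960, 0.6360)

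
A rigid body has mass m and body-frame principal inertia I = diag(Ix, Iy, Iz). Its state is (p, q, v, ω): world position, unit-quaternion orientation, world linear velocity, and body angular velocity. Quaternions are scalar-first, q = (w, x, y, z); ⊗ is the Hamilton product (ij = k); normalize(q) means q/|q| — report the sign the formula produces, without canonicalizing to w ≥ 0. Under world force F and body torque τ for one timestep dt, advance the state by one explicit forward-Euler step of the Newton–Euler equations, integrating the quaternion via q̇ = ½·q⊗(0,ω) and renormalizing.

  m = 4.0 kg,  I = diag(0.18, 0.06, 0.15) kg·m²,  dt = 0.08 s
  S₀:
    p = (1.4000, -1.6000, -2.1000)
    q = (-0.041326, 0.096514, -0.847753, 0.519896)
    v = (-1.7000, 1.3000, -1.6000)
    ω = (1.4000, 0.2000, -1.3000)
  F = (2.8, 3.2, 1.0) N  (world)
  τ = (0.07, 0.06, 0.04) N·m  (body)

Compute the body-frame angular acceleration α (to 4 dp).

precession coupling ω×(Iω) = (-0.0234, -0.0546, -0.0336)
angular accel α = (0.5189, 1.9100, 0.4907)

α = (0.5189, 1.9100, 0.4907)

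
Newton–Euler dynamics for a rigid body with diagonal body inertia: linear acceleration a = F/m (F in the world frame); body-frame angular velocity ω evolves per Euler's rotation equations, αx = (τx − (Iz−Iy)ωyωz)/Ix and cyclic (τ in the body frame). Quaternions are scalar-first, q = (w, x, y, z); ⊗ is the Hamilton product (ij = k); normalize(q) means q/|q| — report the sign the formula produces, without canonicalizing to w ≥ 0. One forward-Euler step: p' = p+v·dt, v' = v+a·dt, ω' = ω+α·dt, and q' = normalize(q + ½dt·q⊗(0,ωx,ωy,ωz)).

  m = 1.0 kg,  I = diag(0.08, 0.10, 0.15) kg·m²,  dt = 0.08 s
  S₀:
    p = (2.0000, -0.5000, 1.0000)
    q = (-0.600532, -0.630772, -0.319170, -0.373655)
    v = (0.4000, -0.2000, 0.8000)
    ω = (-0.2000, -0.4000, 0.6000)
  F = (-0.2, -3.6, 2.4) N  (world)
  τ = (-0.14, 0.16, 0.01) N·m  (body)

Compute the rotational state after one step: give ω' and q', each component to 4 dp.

gyro term ω×Iω = (-0.0120, 0.0084, 0.0016)
α = I⁻¹(τ − ω×Iω) = (-1.6000, 1.5160, 0.0560)
new body rate ω' = (-0.3280, -0.2787, 0.6045)
q⊗(0,ω) = (-0.0296294, -0.2208576, 0.6934070, -0.1718444)
updated quaternion q' = (-0.6014, -0.6393, -0.2913, -0.3804)

ω' = (-0.3280, -0.2787, 0.6045)
q' = (-0.6014, -0.6393, -0.2913, -0.3804)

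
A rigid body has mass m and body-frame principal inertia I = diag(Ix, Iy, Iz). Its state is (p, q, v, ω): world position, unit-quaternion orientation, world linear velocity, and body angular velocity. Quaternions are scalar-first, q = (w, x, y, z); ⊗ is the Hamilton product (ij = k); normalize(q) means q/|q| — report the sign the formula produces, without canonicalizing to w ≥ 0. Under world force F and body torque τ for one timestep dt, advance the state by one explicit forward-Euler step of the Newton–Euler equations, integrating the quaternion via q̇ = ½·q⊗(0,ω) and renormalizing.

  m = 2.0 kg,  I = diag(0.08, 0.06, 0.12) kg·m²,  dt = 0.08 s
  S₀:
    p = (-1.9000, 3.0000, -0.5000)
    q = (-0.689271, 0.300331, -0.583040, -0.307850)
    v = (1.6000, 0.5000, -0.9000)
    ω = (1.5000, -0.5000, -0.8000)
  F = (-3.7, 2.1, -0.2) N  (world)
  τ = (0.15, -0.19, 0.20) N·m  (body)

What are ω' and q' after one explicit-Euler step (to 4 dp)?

ω' = (1.6260, -0.8173, -0.6767)
q' = (-0.7270, 0.2708, -0.5767, -0.2562)

ω×(Iω) gyroscopic = (0.0240, 0.0480, 0.0150)
(τ − ω×Iω)/I = (1.5750, -3.9667, 1.5417)
ω' = ω + α·dt = (1.6260, -0.8173, -0.6767)
q⊗(0,ω) = (-0.9882965, -0.7213995, 0.1231253, 1.2758113)
q' = normalize(q + ½dt·q⊗(0,ω)) = (-0.7270, 0.2708, -0.5767, -0.2562)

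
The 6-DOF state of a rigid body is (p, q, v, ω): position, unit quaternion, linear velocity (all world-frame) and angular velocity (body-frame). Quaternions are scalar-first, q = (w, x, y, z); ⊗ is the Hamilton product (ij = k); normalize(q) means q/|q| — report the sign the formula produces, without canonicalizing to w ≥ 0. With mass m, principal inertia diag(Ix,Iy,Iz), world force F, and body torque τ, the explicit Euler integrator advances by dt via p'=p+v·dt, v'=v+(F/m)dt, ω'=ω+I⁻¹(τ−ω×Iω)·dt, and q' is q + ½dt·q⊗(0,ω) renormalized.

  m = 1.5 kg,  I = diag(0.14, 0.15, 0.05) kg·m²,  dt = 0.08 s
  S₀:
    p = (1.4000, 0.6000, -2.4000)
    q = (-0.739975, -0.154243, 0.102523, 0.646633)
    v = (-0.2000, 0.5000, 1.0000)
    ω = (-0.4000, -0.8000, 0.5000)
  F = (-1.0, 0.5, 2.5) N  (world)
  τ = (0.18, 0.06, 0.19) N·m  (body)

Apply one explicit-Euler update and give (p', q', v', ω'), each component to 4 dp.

ω×(Iω) gyroscopic = (0.0400, -0.0180, 0.0032)
(τ − ω×Iω)/I = (1.0000, 0.5200, 3.7360)
new body rate ω' = (-0.3200, -0.7584, 0.7989)
2q̇ = q⊗(0,ω) = (-0.3029953, 0.8645579, 0.4104483, -0.2055839)
q + ½dt·q⊗(0,ω), renormalized = (-0.7515, -0.1196, 0.1188, 0.6379)
a = (-0.6667, 0.3333, 1.6667)
p + v·dt = (1.3840, 0.6400, -2.3200)
new velocity v' = (-0.2533, 0.5267, 1.1333)

p' = (1.3840, 0.6400, -2.3200)
q' = (-0.7515, -0.1196, 0.1188, 0.6379)
v' = (-0.2533, 0.5267, 1.1333)
ω' = (-0.3200, -0.7584, 0.7989)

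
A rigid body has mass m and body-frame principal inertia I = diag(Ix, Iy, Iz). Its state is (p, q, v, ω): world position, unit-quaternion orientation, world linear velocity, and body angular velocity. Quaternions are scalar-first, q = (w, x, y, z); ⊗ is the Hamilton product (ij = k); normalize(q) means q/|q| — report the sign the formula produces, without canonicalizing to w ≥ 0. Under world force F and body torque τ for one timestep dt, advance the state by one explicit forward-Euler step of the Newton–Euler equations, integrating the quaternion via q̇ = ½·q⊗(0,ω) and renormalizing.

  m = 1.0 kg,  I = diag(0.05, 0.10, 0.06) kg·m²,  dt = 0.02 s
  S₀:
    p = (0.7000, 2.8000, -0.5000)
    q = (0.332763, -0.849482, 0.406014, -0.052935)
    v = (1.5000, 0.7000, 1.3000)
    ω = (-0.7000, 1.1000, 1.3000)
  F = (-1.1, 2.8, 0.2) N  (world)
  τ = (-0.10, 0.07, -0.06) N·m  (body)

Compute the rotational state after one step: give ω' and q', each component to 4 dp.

ω' = (-0.7171, 1.1122, 1.2928)
q' = (0.3230, -0.8458, 0.4210, -0.0551)

ω×(Iω) gyroscopic = (-0.0572, 0.0091, -0.0385)
(τ − ω×Iω)/I = (-0.8560, 0.6090, -0.3583)
ω + α·dt = (-0.7171, 1.1122, 1.2928)
q⊗(0,ω) = (-0.9724373, 0.3531126, 1.5074204, -0.2176285)
updated quaternion q' = (0.3230, -0.8458, 0.4210, -0.0551)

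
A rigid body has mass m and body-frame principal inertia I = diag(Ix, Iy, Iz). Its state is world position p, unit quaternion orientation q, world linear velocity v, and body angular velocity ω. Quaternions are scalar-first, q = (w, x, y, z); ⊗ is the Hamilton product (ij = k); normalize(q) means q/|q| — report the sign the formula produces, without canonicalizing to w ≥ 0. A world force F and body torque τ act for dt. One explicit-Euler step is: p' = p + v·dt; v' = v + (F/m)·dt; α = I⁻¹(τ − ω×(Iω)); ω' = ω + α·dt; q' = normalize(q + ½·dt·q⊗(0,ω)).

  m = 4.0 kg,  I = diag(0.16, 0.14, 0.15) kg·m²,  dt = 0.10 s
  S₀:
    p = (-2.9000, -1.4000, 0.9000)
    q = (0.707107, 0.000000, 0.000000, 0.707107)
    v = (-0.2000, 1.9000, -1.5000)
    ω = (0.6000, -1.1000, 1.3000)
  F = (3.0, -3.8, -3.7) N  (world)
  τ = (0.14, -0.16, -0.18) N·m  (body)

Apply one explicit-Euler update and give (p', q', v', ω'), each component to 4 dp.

precession coupling ω×(Iω) = (-0.0143, 0.0078, 0.0132)
angular accel α = (0.9644, -1.1986, -1.2880)
ω' = ω + α·dt = (0.6964, -1.2199, 1.1712)
Hamilton product q⊗(0,ω) = (-0.9192391, 1.2020819, -0.3535535, 0.9192391)
updated quaternion q' = (0.6585, 0.0599, -0.0176, 0.7500)
a = F/m = (0.7500, -0.9500, -0.9250)
p' = p + v·dt = (-2.9200, -1.2100, 0.7500)
new velocity v' = (-0.1250, 1.8050, -1.5925)

p' = (-2.9200, -1.2100, 0.7500)
q' = (0.6585, 0.0599, -0.0176, 0.7500)
v' = (-0.1250, 1.8050, -1.5925)
ω' = (0.6964, -1.2199, 1.1712)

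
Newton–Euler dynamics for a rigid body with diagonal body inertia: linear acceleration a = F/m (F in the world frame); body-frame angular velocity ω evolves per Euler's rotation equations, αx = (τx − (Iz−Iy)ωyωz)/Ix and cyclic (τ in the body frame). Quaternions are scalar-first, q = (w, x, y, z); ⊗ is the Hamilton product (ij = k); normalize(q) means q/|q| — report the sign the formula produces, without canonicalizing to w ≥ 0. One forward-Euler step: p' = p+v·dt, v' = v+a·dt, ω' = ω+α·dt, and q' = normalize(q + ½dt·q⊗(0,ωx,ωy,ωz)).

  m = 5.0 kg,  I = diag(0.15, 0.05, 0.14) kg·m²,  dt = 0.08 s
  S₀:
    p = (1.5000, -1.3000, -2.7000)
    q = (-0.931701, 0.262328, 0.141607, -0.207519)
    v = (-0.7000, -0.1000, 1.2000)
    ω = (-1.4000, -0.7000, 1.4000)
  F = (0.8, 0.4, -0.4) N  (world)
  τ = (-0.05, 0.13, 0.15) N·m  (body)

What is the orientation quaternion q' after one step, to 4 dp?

2q̇ = q⊗(0,ω) = (0.7569107, 1.3573679, 0.5754581, -1.2897612)
q' = normalize(q + ½dt·q⊗(0,ω)) = (-0.8983, 0.3155, 0.1640, -0.2582)

q' = (-0.8983, 0.3155, 0.1640, -0.2582)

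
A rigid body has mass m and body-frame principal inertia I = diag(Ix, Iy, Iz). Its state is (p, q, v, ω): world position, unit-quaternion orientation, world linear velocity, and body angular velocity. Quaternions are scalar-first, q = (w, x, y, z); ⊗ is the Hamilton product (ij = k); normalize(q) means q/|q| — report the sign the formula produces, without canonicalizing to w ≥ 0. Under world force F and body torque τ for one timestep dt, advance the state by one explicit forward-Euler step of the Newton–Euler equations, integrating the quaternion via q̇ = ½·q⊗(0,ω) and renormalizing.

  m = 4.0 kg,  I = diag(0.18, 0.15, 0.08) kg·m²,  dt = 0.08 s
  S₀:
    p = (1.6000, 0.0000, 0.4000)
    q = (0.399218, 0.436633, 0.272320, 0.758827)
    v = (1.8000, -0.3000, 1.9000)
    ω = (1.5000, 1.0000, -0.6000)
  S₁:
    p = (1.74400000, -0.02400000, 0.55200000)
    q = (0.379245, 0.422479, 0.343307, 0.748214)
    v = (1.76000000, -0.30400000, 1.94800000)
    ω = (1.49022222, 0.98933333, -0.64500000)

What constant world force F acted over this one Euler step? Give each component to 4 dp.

F = (-2.0000, -0.2000, 2.4000)

velocity change Δv = (-0.04000000, -0.00400000, 0.04800000)
F = m·Δv/dt = (-2.0000, -0.2000, 2.4000)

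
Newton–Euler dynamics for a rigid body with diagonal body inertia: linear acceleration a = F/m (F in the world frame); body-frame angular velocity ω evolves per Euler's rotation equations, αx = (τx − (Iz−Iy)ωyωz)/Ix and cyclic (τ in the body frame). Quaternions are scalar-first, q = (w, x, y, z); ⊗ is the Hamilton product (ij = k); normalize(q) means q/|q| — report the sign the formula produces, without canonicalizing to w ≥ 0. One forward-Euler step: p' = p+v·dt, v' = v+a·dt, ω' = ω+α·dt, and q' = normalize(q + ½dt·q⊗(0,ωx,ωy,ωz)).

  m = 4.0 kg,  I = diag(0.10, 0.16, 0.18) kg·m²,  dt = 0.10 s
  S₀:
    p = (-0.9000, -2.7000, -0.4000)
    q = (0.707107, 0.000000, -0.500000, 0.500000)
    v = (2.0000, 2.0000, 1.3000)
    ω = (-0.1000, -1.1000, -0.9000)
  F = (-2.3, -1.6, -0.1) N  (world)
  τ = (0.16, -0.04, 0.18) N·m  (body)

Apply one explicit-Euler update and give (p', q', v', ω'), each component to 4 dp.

p' = (-0.7000, -2.5000, -0.2700)
q' = (0.7003, 0.0463, -0.5400, 0.4645)
v' = (1.9425, 1.9600, 1.2975)
ω' = (0.0402, -1.1205, -0.8037)

precession coupling ω×(Iω) = (0.0198, -0.0072, 0.0066)
angular accel α = (1.4020, -0.2050, 0.9633)
ω + α·dt = (0.0402, -1.1205, -0.8037)
2q̇ = q⊗(0,ω) = (-0.1000000, 0.9292893, -0.8278177, -0.6863963)
q' = normalize(q + ½dt·q⊗(0,ω)) = (0.7003, 0.0463, -0.5400, 0.4645)
p' = p + v·dt = (-0.7000, -2.5000, -0.2700)
new velocity v' = (1.9425, 1.9600, 1.2975)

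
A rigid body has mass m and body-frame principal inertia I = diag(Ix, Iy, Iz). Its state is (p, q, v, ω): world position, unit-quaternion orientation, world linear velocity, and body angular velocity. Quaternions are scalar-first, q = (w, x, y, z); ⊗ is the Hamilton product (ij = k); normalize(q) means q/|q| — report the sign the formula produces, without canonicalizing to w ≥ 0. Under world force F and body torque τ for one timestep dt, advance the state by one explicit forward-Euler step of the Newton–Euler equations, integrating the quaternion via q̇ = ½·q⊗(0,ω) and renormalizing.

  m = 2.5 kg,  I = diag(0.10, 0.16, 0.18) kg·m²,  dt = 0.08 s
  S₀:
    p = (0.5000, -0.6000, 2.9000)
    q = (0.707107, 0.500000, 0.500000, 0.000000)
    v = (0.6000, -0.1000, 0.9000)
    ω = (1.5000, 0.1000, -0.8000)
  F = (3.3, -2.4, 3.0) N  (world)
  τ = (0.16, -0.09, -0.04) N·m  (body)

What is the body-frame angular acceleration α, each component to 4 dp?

gyro term ω×Iω = (-0.0016, 0.0960, 0.0090)
angular accel α = (1.6160, -1.1625, -0.2722)

α = (1.6160, -1.1625, -0.2722)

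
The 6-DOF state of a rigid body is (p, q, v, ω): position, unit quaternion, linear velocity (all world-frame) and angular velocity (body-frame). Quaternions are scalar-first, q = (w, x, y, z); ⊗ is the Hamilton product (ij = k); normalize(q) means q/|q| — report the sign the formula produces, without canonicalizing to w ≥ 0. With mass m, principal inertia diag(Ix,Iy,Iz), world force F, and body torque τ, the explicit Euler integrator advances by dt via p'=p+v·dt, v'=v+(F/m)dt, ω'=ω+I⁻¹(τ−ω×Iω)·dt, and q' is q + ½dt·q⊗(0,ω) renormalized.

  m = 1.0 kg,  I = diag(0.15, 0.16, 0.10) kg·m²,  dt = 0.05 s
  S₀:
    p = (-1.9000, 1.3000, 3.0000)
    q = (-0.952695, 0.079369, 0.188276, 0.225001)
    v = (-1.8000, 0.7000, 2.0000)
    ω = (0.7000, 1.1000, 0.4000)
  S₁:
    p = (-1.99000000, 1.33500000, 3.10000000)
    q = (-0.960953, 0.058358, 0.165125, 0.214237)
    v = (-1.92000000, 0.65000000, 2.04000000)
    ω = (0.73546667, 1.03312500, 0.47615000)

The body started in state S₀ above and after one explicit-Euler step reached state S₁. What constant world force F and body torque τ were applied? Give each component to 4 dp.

F = (-2.4000, -1.0000, 0.8000)
τ = (0.0800, -0.2000, 0.1600)

Δω = ω₁−ω₀ = (0.03546667, -0.06687500, 0.07615000)
gyro term ω₀×Iω₀ = (-0.0264, 0.0140, 0.0077)
τ = I·(Δω/dt) + ω₀×(Iω₀) = (0.0800, -0.2000, 0.1600)
v₁ − v₀ = (-0.12000000, -0.05000000, 0.04000000)
m·(v₁−v₀)/dt = (-2.4000, -1.0000, 0.8000)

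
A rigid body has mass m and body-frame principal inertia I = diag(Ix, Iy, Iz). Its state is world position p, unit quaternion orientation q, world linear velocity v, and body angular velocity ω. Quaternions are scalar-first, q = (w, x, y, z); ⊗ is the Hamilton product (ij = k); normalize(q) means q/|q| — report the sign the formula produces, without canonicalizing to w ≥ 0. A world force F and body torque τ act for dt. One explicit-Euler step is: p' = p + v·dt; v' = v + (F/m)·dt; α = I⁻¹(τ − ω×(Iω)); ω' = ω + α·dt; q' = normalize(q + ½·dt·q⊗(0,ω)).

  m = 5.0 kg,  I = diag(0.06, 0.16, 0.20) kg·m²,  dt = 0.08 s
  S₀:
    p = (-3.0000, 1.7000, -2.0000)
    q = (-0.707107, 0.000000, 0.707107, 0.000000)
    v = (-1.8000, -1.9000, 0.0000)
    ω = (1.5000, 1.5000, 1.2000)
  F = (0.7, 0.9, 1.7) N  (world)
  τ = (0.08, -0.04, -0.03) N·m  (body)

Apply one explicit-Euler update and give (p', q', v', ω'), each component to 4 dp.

a = (0.1400, 0.1800, 0.3400)
p + v·dt = (-3.1440, 1.5480, -2.0000)
v + (F/m)dt = (-1.7888, -1.8856, 0.0272)
precession coupling ω×(Iω) = (0.0720, -0.2520, 0.2250)
(τ − ω×Iω)/I = (0.1333, 1.3250, -1.2750)
ω + α·dt = (1.5107, 1.6060, 1.0980)
2q̇ = q⊗(0,ω) = (-1.0606605, -0.2121321, -1.0606605, -1.9091889)
q + ½dt·q⊗(0,ω), renormalized = (-0.7460, -0.0084, 0.6615, -0.0760)

p' = (-3.1440, 1.5480, -2.0000)
q' = (-0.7460, -0.0084, 0.6615, -0.0760)
v' = (-1.7888, -1.8856, 0.0272)
ω' = (1.5107, 1.6060, 1.0980)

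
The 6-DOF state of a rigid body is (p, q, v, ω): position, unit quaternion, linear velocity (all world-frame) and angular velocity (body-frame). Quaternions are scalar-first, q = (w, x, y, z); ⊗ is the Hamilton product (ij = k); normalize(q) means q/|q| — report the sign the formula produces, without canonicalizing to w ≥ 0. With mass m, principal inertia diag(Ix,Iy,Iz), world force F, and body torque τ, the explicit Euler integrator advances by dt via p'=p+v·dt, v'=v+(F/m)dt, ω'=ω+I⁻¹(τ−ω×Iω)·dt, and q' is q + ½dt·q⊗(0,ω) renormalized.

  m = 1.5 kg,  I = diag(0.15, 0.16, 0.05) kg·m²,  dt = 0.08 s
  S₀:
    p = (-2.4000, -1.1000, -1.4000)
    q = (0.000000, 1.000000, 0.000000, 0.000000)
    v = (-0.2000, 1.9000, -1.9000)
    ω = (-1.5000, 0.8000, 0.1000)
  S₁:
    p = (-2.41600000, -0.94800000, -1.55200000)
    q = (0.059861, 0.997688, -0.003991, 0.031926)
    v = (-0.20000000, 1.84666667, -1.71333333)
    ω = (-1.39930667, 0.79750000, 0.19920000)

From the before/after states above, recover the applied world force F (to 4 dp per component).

velocity change Δv = (0.00000000, -0.05333333, 0.18666667)
m·(v₁−v₀)/dt = (0.0000, -1.0000, 3.5000)

F = (0.0000, -1.0000, 3.5000)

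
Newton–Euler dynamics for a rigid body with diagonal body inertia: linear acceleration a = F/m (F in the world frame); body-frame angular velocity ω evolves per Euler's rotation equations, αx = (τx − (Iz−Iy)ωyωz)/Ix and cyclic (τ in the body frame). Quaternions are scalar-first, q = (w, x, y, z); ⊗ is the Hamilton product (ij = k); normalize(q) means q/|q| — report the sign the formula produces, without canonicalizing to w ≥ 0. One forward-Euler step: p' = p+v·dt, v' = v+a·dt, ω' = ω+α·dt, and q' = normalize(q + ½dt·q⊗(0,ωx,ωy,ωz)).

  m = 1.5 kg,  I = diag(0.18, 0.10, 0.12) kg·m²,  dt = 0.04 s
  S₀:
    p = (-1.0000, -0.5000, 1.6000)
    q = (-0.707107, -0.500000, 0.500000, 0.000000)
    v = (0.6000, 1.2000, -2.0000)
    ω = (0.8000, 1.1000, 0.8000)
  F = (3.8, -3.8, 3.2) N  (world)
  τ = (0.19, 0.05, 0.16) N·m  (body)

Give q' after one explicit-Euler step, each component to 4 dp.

Hamilton product q⊗(0,ω) = (-0.1500000, -0.1656856, -0.3778177, -1.5156856)
q' = normalize(q + ½dt·q⊗(0,ω)) = (-0.7098, -0.5031, 0.4922, -0.0303)

q' = (-0.7098, -0.5031, 0.4922, -0.0303)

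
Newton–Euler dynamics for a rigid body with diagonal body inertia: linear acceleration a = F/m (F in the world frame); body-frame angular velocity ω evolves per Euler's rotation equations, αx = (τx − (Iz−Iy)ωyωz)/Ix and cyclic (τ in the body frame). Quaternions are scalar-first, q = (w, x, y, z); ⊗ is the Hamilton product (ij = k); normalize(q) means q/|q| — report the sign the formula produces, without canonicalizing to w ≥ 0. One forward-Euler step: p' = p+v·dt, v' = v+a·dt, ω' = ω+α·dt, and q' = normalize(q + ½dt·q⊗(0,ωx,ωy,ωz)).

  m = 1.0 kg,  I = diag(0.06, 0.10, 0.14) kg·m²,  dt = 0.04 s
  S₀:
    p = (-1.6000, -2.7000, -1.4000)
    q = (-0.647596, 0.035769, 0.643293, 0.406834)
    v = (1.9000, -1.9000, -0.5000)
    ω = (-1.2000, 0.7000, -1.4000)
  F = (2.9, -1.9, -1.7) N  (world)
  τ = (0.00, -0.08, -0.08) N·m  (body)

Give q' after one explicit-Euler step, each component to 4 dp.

q' = (-0.6439, 0.0276, 0.6250, 0.4406)

Hamilton product q⊗(0,ω) = (0.1621853, -0.4082788, -0.8914414, 1.7036243)
updated quaternion q' = (-0.6439, 0.0276, 0.6250, 0.4406)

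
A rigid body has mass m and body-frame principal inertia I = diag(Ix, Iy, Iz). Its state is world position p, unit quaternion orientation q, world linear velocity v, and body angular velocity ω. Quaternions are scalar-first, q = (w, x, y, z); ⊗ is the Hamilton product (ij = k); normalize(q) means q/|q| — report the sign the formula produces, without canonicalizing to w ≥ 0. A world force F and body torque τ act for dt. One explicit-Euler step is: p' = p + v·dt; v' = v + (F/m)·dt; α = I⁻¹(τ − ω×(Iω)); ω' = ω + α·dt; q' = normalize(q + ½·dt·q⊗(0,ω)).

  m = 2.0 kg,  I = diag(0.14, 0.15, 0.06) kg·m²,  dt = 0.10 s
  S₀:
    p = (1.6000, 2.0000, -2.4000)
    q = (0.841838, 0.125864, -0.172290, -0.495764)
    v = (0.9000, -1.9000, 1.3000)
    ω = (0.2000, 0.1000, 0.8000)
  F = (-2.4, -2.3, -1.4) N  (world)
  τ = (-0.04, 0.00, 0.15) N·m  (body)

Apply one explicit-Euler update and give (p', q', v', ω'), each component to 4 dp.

p' = (1.6900, 1.8100, -2.2700)
q' = (0.8605, 0.1298, -0.1779, -0.4593)
v' = (0.7800, -2.0150, 1.2300)
ω' = (0.1766, 0.0915, 1.0497)

linear accel F/m = (-1.2000, -1.1500, -0.7000)
new position p' = (1.6900, 1.8100, -2.2700)
v + (F/m)dt = (0.7800, -2.0150, 1.2300)
α = I⁻¹(τ − ω×Iω) = (-0.2343, -0.0853, 2.4967)
ω + α·dt = (0.1766, 0.0915, 1.0497)
Hamilton product q⊗(0,ω) = (0.3886674, 0.0801120, -0.1156602, 0.7205148)
updated quaternion q' = (0.8605, 0.1298, -0.1779, -0.4593)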